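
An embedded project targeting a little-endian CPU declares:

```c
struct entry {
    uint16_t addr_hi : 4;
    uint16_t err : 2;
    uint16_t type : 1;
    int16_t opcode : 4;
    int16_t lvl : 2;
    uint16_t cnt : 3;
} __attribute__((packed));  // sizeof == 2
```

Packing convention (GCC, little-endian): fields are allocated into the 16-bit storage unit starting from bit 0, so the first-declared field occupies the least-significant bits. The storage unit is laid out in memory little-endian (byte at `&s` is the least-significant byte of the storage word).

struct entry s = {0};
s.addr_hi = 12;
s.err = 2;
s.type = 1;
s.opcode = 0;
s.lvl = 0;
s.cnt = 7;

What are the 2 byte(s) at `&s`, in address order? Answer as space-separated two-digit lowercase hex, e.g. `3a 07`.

[0+:4] addr_hi=12 & 0xf = 0xc; word=0x000c
[4+:2] err=2 & 0x3 = 0x2; word=0x002c
[6+:1] type=1 & 0x1 = 0x1; word=0x006c
[7+:4] opcode=0 & 0xf = 0x0; word=0x006c
[11+:2] lvl=0 & 0x3 = 0x0; word=0x006c
[13+:3] cnt=7 & 0x7 = 0x7; word=0xe06c
word = 0xe06c → little-endian bytes:
  [0]=0x6c  [1]=0xe0

6c e0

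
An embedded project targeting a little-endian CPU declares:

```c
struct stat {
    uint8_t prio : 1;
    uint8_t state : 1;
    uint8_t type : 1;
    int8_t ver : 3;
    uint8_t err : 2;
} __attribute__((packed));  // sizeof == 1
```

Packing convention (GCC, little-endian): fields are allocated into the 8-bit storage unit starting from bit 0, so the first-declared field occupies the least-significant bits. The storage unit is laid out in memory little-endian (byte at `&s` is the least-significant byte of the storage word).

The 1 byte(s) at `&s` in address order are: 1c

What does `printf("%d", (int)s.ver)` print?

3

[0]=0x1c (little-endian) → word 0x1c
prio [0+:1] = (word>>0) & 0x1 = 0
state [1+:1] = (word>>1) & 0x1 = 0
type [2+:1] = (word>>2) & 0x1 = 1
ver [3+:3] = (word>>3) & 0x7 = 3  ←
err [6+:2] = (word>>6) & 0x3 = 0
ver signed 3b, MSB=0: value = 3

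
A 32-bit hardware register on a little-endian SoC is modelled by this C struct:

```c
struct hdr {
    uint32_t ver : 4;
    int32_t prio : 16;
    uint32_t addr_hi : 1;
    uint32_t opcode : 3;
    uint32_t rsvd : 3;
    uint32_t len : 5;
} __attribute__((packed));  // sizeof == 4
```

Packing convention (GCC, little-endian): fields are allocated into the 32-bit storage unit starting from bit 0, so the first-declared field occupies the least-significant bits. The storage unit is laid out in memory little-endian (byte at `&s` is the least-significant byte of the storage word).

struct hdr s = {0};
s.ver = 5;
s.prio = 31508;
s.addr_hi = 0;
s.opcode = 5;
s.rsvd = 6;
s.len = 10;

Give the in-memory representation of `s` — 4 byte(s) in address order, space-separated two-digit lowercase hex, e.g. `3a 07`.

[0+:4] ver=5 & 0xf = 0x5; word=0x00000005
[4+:16] prio=31508 & 0xffff = 0x7b14; word=0x0007b145
[20+:1] addr_hi=0 & 0x1 = 0x0; word=0x0007b145
[21+:3] opcode=5 & 0x7 = 0x5; word=0x00a7b145
[24+:3] rsvd=6 & 0x7 = 0x6; word=0x06a7b145
[27+:5] len=10 & 0x1f = 0xa; word=0x56a7b145
word = 0x56a7b145 → little-endian bytes:
  [0]=0x45  [1]=0xb1  [2]=0xa7  [3]=0x56

45 b1 a7 56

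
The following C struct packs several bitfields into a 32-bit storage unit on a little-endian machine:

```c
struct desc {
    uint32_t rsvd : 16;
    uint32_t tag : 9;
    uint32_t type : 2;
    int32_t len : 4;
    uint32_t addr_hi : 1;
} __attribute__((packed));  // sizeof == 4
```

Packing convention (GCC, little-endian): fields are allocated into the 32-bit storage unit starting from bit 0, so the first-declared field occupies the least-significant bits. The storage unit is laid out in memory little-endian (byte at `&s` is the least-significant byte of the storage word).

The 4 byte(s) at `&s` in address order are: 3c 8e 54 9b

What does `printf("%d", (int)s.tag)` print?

340

[0]=0x3c [1]=0x8e [2]=0x54 [3]=0x9b (little-endian) → word 0x9b548e3c
rsvd:16 @ bit 0 → (0x9b548e3c>>0)&0xffff = 0x8e3c
tag:9 @ bit 16 → (0x9b548e3c>>16)&0x1ff = 0x154  ←
type:2 @ bit 25 → (0x9b548e3c>>25)&0x3 = 0x1
len:4 @ bit 27 → (0x9b548e3c>>27)&0xf = 0x3
addr_hi:1 @ bit 31 → (0x9b548e3c>>31)&0x1 = 0x1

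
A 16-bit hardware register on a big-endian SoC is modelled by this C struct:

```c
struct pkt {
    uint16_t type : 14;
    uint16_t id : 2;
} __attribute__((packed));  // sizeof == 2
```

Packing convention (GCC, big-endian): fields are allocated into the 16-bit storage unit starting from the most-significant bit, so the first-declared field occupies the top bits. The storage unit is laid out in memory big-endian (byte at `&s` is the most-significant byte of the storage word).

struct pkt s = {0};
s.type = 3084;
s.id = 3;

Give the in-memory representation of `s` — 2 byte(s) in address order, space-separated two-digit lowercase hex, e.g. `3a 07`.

type (14b) val=3084 bits=0xc0c at bit 2: 0x3030
id (2b) val=3 bits=0x3 at bit 0: 0x3033
word = 0x3033 → big-endian bytes:
  [0]=0x30  [1]=0x33

30 33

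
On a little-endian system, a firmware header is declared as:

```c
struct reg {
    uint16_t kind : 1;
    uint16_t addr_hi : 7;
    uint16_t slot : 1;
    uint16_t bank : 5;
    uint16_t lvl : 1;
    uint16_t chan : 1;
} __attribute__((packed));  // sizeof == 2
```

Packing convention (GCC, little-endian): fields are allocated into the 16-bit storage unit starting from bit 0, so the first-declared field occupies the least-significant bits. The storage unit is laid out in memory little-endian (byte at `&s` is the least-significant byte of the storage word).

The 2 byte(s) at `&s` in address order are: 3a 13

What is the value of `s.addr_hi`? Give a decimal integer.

[0]=0x3a [1]=0x13 (little-endian) → word 0x133a
kind [0+:1] = (word>>0) & 0x1 = 0
addr_hi [1+:7] = (word>>1) & 0x7f = 29  ←
slot [8+:1] = (word>>8) & 0x1 = 1
bank [9+:5] = (word>>9) & 0x1f = 9
lvl [14+:1] = (word>>14) & 0x1 = 0
chan [15+:1] = (word>>15) & 0x1 = 0

29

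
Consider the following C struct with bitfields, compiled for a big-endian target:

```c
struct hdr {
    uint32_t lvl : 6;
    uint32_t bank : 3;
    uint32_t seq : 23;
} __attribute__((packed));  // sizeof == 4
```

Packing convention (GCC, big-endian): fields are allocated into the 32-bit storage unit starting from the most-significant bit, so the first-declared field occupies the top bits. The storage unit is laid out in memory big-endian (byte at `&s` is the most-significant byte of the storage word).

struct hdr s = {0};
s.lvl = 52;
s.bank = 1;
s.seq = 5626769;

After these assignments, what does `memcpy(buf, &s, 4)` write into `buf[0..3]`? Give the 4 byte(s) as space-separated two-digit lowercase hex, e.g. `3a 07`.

d0 d5 db 91

lvl:6 = 52 → 0x34 << 26 → word 0xd0000000
bank:3 = 1 → 0x1 << 23 → word 0xd0800000
seq:23 = 5626769 → 0x55db91 << 0 → word 0xd0d5db91
word = 0xd0d5db91 → big-endian bytes:
  [0]=0xd0  [1]=0xd5  [2]=0xdb  [3]=0x91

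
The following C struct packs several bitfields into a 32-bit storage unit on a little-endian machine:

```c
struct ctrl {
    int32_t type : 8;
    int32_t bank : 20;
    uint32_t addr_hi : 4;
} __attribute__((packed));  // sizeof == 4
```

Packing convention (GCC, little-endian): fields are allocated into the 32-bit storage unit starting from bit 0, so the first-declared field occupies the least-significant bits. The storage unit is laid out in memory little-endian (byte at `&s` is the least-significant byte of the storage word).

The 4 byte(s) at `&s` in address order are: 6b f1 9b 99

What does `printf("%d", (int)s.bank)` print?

-418831

[0]=0x6b [1]=0xf1 [2]=0x9b [3]=0x99 (little-endian) → word 0x999bf16b
type [0+:8] = (word>>0) & 0xff = 107
bank [8+:20] = (word>>8) & 0xfffff = 629745  ←
addr_hi [28+:4] = (word>>28) & 0xf = 9
bank signed 20b, MSB=1: 629745 - 1048576 = -418831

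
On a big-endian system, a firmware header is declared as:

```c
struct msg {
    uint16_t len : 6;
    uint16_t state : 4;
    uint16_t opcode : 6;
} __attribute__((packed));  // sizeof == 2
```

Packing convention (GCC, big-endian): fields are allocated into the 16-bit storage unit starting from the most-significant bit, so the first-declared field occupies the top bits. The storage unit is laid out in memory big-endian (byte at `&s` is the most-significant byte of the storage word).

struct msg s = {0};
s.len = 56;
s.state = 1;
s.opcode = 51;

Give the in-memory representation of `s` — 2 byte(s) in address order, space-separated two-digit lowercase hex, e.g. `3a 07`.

[10+:6] len=56 & 0x3f = 0x38; word=0xe000
[6+:4] state=1 & 0xf = 0x1; word=0xe040
[0+:6] opcode=51 & 0x3f = 0x33; word=0xe073
word = 0xe073 → big-endian bytes:
  [0]=0xe0  [1]=0x73

e0 73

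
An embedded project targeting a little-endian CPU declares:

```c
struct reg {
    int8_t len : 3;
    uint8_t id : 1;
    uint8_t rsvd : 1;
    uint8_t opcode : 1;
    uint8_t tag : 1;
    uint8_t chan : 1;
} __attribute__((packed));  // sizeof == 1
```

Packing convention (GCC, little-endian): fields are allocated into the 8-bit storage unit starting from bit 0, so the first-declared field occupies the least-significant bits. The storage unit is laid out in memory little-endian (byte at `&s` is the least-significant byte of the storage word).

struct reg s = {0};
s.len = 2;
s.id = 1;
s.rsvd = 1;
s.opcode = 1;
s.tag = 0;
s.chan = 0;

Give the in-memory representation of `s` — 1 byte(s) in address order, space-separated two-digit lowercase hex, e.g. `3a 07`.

3a

len:3 = 2 → 0x2 << 0 → word 0x02
id:1 = 1 → 0x1 << 3 → word 0x0a
rsvd:1 = 1 → 0x1 << 4 → word 0x1a
opcode:1 = 1 → 0x1 << 5 → word 0x3a
tag:1 = 0 → 0x0 << 6 → word 0x3a
chan:1 = 0 → 0x0 << 7 → word 0x3a
word = 0x3a → little-endian bytes:
  [0]=0x3a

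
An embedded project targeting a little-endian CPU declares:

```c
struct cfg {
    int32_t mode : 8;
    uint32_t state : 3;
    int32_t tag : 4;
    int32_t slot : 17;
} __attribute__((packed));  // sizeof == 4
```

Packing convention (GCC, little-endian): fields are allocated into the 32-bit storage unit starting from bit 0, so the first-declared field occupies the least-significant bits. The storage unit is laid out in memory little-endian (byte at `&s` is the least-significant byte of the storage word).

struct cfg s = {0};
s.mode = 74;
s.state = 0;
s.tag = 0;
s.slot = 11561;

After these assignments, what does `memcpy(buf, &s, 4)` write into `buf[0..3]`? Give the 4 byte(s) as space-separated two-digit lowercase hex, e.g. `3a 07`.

mode:8 = 74 → 0x4a << 0 → word 0x0000004a
state:3 = 0 → 0x0 << 8 → word 0x0000004a
tag:4 = 0 → 0x0 << 11 → word 0x0000004a
slot:17 = 11561 → 0x2d29 << 15 → word 0x1694804a
word = 0x1694804a → little-endian bytes:
  [0]=0x4a  [1]=0x80  [2]=0x94  [3]=0x16

4a 80 94 16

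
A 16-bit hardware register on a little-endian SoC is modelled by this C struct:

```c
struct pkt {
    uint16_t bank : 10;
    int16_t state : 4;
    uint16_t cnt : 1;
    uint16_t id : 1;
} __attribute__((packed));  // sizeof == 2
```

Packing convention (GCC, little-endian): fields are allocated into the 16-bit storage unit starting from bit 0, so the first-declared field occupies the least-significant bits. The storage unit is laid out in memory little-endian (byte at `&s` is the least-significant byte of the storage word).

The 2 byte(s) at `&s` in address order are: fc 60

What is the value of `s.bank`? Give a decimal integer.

252

[0]=0xfc [1]=0x60 (little-endian) → word 0x60fc
bank [0+:10] = (word>>0) & 0x3ff = 252  ←
state [10+:4] = (word>>10) & 0xf = 8
cnt [14+:1] = (word>>14) & 0x1 = 1
id [15+:1] = (word>>15) & 0x1 = 0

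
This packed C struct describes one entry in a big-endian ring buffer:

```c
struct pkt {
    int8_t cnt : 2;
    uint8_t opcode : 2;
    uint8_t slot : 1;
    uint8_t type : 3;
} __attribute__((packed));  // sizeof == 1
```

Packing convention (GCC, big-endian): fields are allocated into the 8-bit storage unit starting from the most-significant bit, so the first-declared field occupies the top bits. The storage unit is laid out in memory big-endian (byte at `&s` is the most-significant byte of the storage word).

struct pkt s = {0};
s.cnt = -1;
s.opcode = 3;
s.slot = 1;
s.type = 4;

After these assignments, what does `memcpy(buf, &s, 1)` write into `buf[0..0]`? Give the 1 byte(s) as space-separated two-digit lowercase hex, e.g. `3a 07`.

fc

cnt:2 = -1 → 0x3 << 6 → word 0xc0
opcode:2 = 3 → 0x3 << 4 → word 0xf0
slot:1 = 1 → 0x1 << 3 → word 0xf8
type:3 = 4 → 0x4 << 0 → word 0xfc
word = 0xfc → big-endian bytes:
  [0]=0xfc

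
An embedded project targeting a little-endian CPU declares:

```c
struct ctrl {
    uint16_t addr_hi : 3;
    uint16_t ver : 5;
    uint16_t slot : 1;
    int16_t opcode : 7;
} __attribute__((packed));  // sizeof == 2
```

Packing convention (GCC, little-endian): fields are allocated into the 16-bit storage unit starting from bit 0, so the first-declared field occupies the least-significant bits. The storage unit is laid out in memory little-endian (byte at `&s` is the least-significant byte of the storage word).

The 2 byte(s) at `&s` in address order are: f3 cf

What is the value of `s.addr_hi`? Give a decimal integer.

[0]=0xf3 [1]=0xcf (little-endian) → word 0xcff3
addr_hi:3 @ bit 0 → (0xcff3>>0)&0x7 = 0x3  ←
ver:5 @ bit 3 → (0xcff3>>3)&0x1f = 0x1e
slot:1 @ bit 8 → (0xcff3>>8)&0x1 = 0x1
opcode:7 @ bit 9 → (0xcff3>>9)&0x7f = 0x67

3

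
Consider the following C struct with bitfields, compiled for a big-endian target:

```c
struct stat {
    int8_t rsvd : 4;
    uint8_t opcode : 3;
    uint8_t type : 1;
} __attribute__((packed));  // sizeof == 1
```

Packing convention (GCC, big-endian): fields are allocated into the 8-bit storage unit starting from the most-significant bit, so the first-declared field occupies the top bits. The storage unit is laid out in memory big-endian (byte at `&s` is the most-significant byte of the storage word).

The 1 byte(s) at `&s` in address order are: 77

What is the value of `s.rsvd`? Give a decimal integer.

[0]=0x77 (big-endian) → word 0x77
rsvd [4+:4] = (word>>4) & 0xf = 7  ←
opcode [1+:3] = (word>>1) & 0x7 = 3
type [0+:1] = (word>>0) & 0x1 = 1
rsvd signed 4b, MSB=0: value = 7

7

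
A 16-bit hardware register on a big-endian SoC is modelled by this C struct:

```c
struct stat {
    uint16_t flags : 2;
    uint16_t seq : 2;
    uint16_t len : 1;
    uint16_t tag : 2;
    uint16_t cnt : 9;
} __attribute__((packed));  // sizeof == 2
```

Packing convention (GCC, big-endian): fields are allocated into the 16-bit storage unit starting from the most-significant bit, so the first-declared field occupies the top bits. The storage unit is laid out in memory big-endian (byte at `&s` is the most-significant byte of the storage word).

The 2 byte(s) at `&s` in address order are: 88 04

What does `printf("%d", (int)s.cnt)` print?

[0]=0x88 [1]=0x04 (big-endian) → word 0x8804
flags:2 @ bit 14 → (0x8804>>14)&0x3 = 0x2
seq:2 @ bit 12 → (0x8804>>12)&0x3 = 0x0
len:1 @ bit 11 → (0x8804>>11)&0x1 = 0x1
tag:2 @ bit 9 → (0x8804>>9)&0x3 = 0x0
cnt:9 @ bit 0 → (0x8804>>0)&0x1ff = 0x4  ←

4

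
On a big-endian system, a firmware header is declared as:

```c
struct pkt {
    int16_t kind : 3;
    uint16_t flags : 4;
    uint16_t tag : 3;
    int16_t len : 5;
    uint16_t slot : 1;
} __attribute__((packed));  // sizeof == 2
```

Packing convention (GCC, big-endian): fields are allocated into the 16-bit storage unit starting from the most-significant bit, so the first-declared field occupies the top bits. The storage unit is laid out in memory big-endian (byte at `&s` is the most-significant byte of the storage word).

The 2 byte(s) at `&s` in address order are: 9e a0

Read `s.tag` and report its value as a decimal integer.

[0]=0x9e [1]=0xa0 (big-endian) → word 0x9ea0
kind [13+:3] = (word>>13) & 0x7 = 4
flags [9+:4] = (word>>9) & 0xf = 15
tag [6+:3] = (word>>6) & 0x7 = 2  ←
len [1+:5] = (word>>1) & 0x1f = 16
slot [0+:1] = (word>>0) & 0x1 = 0

2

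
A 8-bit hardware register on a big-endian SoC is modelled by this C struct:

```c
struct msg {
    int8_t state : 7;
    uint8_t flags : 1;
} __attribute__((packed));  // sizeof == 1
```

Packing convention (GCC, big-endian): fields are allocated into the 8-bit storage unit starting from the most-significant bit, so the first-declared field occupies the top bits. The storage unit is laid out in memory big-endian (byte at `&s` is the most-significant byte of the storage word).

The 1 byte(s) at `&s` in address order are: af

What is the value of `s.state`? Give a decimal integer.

-41

[0]=0xaf (big-endian) → word 0xaf
state [1+:7] = (word>>1) & 0x7f = 87  ←
flags [0+:1] = (word>>0) & 0x1 = 1
state signed 7b, MSB=1: 87 - 128 = -41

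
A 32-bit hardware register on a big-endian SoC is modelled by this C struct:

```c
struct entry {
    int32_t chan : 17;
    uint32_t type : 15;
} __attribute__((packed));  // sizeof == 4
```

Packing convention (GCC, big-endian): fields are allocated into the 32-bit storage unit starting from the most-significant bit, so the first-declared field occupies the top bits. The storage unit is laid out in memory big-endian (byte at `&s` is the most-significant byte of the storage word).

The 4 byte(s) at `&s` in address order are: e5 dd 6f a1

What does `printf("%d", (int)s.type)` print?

[0]=0xe5 [1]=0xdd [2]=0x6f [3]=0xa1 (big-endian) → word 0xe5dd6fa1
chan [15+:17] = (word>>15) & 0x1ffff = 117690
type [0+:15] = (word>>0) & 0x7fff = 28577  ←

28577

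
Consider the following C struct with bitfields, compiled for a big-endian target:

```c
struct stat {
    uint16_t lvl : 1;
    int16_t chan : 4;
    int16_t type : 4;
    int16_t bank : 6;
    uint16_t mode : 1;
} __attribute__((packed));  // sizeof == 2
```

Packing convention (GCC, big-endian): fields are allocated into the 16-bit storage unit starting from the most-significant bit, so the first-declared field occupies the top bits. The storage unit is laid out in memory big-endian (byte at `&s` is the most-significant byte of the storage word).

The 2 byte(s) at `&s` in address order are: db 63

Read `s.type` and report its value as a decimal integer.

[0]=0xdb [1]=0x63 (big-endian) → word 0xdb63
lvl [15+:1] = (word>>15) & 0x1 = 1
chan [11+:4] = (word>>11) & 0xf = 11
type [7+:4] = (word>>7) & 0xf = 6  ←
bank [1+:6] = (word>>1) & 0x3f = 49
mode [0+:1] = (word>>0) & 0x1 = 1
type signed 4b, MSB=0: value = 6

6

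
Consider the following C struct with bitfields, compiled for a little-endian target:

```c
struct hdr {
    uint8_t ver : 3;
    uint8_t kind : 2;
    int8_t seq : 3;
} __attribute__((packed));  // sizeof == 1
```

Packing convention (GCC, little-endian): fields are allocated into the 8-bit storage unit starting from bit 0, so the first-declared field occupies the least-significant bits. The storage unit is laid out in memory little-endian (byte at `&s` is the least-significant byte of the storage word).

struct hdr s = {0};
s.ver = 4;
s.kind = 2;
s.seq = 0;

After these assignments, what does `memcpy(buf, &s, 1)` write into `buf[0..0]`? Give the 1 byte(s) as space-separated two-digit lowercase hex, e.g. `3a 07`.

[0+:3] ver=4 & 0x7 = 0x4; word=0x04
[3+:2] kind=2 & 0x3 = 0x2; word=0x14
[5+:3] seq=0 & 0x7 = 0x0; word=0x14
word = 0x14 → little-endian bytes:
  [0]=0x14

14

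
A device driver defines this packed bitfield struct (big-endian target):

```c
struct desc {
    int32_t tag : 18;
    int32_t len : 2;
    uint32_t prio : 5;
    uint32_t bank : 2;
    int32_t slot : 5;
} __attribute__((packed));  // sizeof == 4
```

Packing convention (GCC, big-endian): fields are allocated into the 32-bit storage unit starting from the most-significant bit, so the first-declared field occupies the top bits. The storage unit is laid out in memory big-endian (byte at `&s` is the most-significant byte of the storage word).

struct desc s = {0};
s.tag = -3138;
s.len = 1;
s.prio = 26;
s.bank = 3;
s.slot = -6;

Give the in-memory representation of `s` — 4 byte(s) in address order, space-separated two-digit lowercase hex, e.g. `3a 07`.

fc ef 9d 7a

[14+:18] tag=-3138 & 0x3ffff = 0x3f3be; word=0xfcef8000
[12+:2] len=1 & 0x3 = 0x1; word=0xfcef9000
[7+:5] prio=26 & 0x1f = 0x1a; word=0xfcef9d00
[5+:2] bank=3 & 0x3 = 0x3; word=0xfcef9d60
[0+:5] slot=-6 & 0x1f = 0x1a; word=0xfcef9d7a
word = 0xfcef9d7a → big-endian bytes:
  [0]=0xfc  [1]=0xef  [2]=0x9d  [3]=0x7a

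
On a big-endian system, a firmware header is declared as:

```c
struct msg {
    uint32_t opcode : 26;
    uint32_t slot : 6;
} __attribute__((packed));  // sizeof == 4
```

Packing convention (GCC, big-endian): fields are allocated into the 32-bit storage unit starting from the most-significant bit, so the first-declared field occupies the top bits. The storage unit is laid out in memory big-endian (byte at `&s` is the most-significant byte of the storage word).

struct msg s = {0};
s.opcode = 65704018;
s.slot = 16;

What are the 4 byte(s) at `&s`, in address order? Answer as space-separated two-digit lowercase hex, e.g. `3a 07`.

opcode:26 = 65704018 → 0x3ea9052 << 6 → word 0xfaa41480
slot:6 = 16 → 0x10 << 0 → word 0xfaa41490
word = 0xfaa41490 → big-endian bytes:
  [0]=0xfa  [1]=0xa4  [2]=0x14  [3]=0x90

fa a4 14 90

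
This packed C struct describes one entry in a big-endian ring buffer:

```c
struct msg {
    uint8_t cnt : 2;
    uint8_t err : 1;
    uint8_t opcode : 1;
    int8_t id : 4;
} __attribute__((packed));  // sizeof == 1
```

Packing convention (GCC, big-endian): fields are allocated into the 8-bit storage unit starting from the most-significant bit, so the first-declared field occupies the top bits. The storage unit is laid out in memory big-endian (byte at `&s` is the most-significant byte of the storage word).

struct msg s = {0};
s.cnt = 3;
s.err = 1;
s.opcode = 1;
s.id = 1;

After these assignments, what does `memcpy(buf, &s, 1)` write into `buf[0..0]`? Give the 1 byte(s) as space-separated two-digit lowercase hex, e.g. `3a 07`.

cnt (2b) val=3 bits=0x3 at bit 6: 0xc0
err (1b) val=1 bits=0x1 at bit 5: 0xe0
opcode (1b) val=1 bits=0x1 at bit 4: 0xf0
id (4b) val=1 bits=0x1 at bit 0: 0xf1
word = 0xf1 → big-endian bytes:
  [0]=0xf1

f1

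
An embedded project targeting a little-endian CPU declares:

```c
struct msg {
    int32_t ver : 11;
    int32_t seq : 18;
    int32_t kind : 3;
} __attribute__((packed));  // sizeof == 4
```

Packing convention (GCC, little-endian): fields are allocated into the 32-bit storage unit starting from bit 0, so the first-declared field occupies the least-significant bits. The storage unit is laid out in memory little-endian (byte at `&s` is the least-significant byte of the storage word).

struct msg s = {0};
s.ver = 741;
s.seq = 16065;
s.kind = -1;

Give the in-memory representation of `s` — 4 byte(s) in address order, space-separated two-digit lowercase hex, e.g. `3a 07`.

e5 0a f6 e1

ver (11b) val=741 bits=0x2e5 at bit 0: 0x000002e5
seq (18b) val=16065 bits=0x3ec1 at bit 11: 0x01f60ae5
kind (3b) val=-1 bits=0x7 at bit 29: 0xe1f60ae5
word = 0xe1f60ae5 → little-endian bytes:
  [0]=0xe5  [1]=0x0a  [2]=0xf6  [3]=0xe1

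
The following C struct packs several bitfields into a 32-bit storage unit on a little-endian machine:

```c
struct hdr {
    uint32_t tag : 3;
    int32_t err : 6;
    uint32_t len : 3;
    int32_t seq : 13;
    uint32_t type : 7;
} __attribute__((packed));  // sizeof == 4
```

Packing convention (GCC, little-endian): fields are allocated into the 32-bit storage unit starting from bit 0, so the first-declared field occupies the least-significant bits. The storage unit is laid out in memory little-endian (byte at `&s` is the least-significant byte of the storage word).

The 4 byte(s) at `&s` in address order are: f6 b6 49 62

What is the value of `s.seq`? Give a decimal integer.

1179

[0]=0xf6 [1]=0xb6 [2]=0x49 [3]=0x62 (little-endian) → word 0x6249b6f6
tag [0+:3] = (word>>0) & 0x7 = 6
err [3+:6] = (word>>3) & 0x3f = 30
len [9+:3] = (word>>9) & 0x7 = 3
seq [12+:13] = (word>>12) & 0x1fff = 1179  ←
type [25+:7] = (word>>25) & 0x7f = 49
seq signed 13b, MSB=0: value = 1179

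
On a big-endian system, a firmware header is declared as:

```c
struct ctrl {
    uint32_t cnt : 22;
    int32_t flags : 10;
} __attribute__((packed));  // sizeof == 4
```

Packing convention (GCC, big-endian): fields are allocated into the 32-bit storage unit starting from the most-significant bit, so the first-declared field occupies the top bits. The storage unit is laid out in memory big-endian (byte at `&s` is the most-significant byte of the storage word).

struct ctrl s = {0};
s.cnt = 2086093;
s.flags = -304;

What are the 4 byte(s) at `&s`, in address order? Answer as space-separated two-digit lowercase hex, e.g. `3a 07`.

7f 53 36 d0

cnt (22b) val=2086093 bits=0x1fd4cd at bit 10: 0x7f533400
flags (10b) val=-304 bits=0x2d0 at bit 0: 0x7f5336d0
word = 0x7f5336d0 → big-endian bytes:
  [0]=0x7f  [1]=0x53  [2]=0x36  [3]=0xd0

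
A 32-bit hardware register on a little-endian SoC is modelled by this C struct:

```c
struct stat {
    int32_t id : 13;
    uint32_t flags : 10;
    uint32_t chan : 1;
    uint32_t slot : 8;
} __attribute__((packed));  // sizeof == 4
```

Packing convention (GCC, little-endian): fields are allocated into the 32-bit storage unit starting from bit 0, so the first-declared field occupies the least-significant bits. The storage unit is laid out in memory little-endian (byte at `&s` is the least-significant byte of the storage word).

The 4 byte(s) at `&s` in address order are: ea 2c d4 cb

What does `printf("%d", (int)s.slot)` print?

[0]=0xea [1]=0x2c [2]=0xd4 [3]=0xcb (little-endian) → word 0xcbd42cea
id:13 @ bit 0 → (0xcbd42cea>>0)&0x1fff = 0xcea
flags:10 @ bit 13 → (0xcbd42cea>>13)&0x3ff = 0x2a1
chan:1 @ bit 23 → (0xcbd42cea>>23)&0x1 = 0x1
slot:8 @ bit 24 → (0xcbd42cea>>24)&0xff = 0xcb  ←

203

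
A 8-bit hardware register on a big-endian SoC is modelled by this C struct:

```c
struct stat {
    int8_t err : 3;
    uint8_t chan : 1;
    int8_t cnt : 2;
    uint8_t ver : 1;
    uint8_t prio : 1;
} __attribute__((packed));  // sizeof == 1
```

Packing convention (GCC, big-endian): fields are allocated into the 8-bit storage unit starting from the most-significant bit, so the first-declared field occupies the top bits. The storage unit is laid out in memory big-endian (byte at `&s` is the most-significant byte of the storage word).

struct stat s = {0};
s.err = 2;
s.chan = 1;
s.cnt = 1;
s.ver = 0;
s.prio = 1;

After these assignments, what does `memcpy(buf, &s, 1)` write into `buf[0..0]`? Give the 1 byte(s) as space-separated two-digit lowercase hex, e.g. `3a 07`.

55

err:3 = 2 → 0x2 << 5 → word 0x40
chan:1 = 1 → 0x1 << 4 → word 0x50
cnt:2 = 1 → 0x1 << 2 → word 0x54
ver:1 = 0 → 0x0 << 1 → word 0x54
prio:1 = 1 → 0x1 << 0 → word 0x55
word = 0x55 → big-endian bytes:
  [0]=0x55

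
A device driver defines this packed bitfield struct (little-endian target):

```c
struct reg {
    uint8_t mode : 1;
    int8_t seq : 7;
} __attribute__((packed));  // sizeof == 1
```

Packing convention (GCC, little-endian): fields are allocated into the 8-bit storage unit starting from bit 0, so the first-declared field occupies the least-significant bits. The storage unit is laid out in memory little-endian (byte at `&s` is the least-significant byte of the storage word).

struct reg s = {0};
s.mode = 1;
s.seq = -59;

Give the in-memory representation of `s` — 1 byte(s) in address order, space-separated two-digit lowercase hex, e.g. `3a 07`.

[0+:1] mode=1 & 0x1 = 0x1; word=0x01
[1+:7] seq=-59 & 0x7f = 0x45; word=0x8b
word = 0x8b → little-endian bytes:
  [0]=0x8b

8b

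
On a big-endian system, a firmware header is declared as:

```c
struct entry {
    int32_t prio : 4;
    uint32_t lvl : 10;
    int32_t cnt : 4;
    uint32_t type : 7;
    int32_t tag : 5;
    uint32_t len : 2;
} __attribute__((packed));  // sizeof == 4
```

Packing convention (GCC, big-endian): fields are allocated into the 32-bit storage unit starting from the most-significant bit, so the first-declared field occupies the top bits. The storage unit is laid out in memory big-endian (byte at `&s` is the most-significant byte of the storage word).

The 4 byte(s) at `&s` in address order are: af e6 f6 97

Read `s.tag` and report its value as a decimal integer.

5

[0]=0xaf [1]=0xe6 [2]=0xf6 [3]=0x97 (big-endian) → word 0xafe6f697
prio [28+:4] = (word>>28) & 0xf = 10
lvl [18+:10] = (word>>18) & 0x3ff = 1017
cnt [14+:4] = (word>>14) & 0xf = 11
type [7+:7] = (word>>7) & 0x7f = 109
tag [2+:5] = (word>>2) & 0x1f = 5  ←
len [0+:2] = (word>>0) & 0x3 = 3
tag signed 5b, MSB=0: value = 5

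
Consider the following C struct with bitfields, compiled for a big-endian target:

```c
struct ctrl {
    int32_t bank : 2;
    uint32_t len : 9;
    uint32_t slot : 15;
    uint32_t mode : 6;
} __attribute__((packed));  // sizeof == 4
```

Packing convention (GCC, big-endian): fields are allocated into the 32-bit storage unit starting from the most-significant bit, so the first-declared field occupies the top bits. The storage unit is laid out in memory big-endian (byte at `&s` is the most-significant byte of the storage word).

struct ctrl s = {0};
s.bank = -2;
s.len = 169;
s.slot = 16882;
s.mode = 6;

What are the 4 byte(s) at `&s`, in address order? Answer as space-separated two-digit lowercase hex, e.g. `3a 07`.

[30+:2] bank=-2 & 0x3 = 0x2; word=0x80000000
[21+:9] len=169 & 0x1ff = 0xa9; word=0x95200000
[6+:15] slot=16882 & 0x7fff = 0x41f2; word=0x95307c80
[0+:6] mode=6 & 0x3f = 0x6; word=0x95307c86
word = 0x95307c86 → big-endian bytes:
  [0]=0x95  [1]=0x30  [2]=0x7c  [3]=0x86

95 30 7c 86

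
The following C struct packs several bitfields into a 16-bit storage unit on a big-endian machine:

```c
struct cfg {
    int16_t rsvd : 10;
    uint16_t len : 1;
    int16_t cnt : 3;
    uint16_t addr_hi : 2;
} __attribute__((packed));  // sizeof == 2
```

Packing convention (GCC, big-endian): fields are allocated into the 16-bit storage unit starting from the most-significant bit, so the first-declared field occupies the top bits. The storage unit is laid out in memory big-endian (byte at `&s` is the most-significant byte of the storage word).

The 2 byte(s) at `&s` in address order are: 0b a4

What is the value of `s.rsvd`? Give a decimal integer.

46

[0]=0x0b [1]=0xa4 (big-endian) → word 0x0ba4
rsvd:10 @ bit 6 → (0x0ba4>>6)&0x3ff = 0x2e  ←
len:1 @ bit 5 → (0x0ba4>>5)&0x1 = 0x1
cnt:3 @ bit 2 → (0x0ba4>>2)&0x7 = 0x1
addr_hi:2 @ bit 0 → (0x0ba4>>0)&0x3 = 0x0
rsvd signed 10b, MSB=0: value = 46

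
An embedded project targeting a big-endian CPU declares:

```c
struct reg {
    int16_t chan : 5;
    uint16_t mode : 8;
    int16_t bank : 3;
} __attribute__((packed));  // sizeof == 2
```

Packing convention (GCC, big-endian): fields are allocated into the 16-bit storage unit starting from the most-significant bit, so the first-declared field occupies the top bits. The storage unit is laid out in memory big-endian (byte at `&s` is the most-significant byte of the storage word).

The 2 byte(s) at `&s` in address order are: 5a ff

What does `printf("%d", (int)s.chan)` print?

11

[0]=0x5a [1]=0xff (big-endian) → word 0x5aff
chan [11+:5] = (word>>11) & 0x1f = 11  ←
mode [3+:8] = (word>>3) & 0xff = 95
bank [0+:3] = (word>>0) & 0x7 = 7
chan signed 5b, MSB=0: value = 11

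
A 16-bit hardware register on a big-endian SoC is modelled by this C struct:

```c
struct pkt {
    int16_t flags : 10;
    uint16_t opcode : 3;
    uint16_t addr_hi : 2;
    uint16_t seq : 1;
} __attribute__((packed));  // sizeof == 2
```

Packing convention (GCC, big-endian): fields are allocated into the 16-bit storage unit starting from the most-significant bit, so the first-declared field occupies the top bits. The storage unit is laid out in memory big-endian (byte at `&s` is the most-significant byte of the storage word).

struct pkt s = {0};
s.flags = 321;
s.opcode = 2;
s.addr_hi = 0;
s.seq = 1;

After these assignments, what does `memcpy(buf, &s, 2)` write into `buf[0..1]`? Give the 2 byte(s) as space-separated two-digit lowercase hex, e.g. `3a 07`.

50 51

[6+:10] flags=321 & 0x3ff = 0x141; word=0x5040
[3+:3] opcode=2 & 0x7 = 0x2; word=0x5050
[1+:2] addr_hi=0 & 0x3 = 0x0; word=0x5050
[0+:1] seq=1 & 0x1 = 0x1; word=0x5051
word = 0x5051 → big-endian bytes:
  [0]=0x50  [1]=0x51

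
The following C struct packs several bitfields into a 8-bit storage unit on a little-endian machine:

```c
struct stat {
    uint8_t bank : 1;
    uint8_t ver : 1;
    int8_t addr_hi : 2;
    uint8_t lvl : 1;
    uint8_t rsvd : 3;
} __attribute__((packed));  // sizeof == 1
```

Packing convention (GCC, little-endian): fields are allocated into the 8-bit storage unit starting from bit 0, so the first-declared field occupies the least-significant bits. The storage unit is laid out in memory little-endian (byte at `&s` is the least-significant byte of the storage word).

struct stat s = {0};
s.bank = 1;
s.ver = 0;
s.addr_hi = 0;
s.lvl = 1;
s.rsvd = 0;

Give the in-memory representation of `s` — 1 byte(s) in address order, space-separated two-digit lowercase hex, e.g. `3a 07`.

bank (1b) val=1 bits=0x1 at bit 0: 0x01
ver (1b) val=0 bits=0x0 at bit 1: 0x01
addr_hi (2b) val=0 bits=0x0 at bit 2: 0x01
lvl (1b) val=1 bits=0x1 at bit 4: 0x11
rsvd (3b) val=0 bits=0x0 at bit 5: 0x11
word = 0x11 → little-endian bytes:
  [0]=0x11

11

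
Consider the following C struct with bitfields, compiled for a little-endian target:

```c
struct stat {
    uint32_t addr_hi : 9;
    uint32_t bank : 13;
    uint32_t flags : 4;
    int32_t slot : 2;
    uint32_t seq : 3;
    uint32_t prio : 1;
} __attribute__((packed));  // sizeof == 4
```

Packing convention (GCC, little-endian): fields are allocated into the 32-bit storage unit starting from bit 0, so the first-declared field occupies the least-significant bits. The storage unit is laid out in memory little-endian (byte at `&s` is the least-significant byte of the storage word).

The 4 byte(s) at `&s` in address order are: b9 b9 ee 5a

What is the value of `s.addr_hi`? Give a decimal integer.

441

[0]=0xb9 [1]=0xb9 [2]=0xee [3]=0x5a (little-endian) → word 0x5aeeb9b9
addr_hi:9 @ bit 0 → (0x5aeeb9b9>>0)&0x1ff = 0x1b9  ←
bank:13 @ bit 9 → (0x5aeeb9b9>>9)&0x1fff = 0x175c
flags:4 @ bit 22 → (0x5aeeb9b9>>22)&0xf = 0xb
slot:2 @ bit 26 → (0x5aeeb9b9>>26)&0x3 = 0x2
seq:3 @ bit 28 → (0x5aeeb9b9>>28)&0x7 = 0x5
prio:1 @ bit 31 → (0x5aeeb9b9>>31)&0x1 = 0x0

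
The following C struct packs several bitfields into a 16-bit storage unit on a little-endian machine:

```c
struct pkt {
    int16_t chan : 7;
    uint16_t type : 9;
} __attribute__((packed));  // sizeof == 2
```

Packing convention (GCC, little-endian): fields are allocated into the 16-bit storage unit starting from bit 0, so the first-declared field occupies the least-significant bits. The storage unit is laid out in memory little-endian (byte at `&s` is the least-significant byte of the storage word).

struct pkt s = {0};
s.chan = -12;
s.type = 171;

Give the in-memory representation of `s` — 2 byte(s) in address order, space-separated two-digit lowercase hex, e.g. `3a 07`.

f4 55

[0+:7] chan=-12 & 0x7f = 0x74; word=0x0074
[7+:9] type=171 & 0x1ff = 0xab; word=0x55f4
word = 0x55f4 → little-endian bytes:
  [0]=0xf4  [1]=0x55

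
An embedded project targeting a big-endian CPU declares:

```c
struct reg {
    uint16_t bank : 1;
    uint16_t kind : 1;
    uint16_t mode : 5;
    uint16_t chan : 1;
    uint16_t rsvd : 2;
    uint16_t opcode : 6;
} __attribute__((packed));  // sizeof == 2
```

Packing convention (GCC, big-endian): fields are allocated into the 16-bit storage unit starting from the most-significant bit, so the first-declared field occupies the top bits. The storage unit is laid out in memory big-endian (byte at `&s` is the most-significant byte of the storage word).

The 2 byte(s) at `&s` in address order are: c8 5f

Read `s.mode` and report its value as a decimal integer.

[0]=0xc8 [1]=0x5f (big-endian) → word 0xc85f
bank [15+:1] = (word>>15) & 0x1 = 1
kind [14+:1] = (word>>14) & 0x1 = 1
mode [9+:5] = (word>>9) & 0x1f = 4  ←
chan [8+:1] = (word>>8) & 0x1 = 0
rsvd [6+:2] = (word>>6) & 0x3 = 1
opcode [0+:6] = (word>>0) & 0x3f = 31

4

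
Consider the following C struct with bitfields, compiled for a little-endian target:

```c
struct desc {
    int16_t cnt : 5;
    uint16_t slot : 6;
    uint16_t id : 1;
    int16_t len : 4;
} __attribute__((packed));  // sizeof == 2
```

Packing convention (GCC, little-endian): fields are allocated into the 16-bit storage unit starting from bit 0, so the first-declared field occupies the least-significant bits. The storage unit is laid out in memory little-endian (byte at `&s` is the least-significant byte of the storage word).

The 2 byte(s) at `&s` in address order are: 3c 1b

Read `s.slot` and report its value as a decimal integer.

[0]=0x3c [1]=0x1b (little-endian) → word 0x1b3c
cnt:5 @ bit 0 → (0x1b3c>>0)&0x1f = 0x1c
slot:6 @ bit 5 → (0x1b3c>>5)&0x3f = 0x19  ←
id:1 @ bit 11 → (0x1b3c>>11)&0x1 = 0x1
len:4 @ bit 12 → (0x1b3c>>12)&0xf = 0x1

25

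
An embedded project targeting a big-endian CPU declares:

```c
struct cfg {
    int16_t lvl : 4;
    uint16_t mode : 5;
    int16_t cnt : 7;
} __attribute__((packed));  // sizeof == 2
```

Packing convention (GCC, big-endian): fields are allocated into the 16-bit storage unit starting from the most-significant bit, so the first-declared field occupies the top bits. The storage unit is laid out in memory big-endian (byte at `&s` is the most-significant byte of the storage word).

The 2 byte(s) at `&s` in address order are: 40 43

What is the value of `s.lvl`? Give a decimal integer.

4

[0]=0x40 [1]=0x43 (big-endian) → word 0x4043
lvl:4 @ bit 12 → (0x4043>>12)&0xf = 0x4  ←
mode:5 @ bit 7 → (0x4043>>7)&0x1f = 0x0
cnt:7 @ bit 0 → (0x4043>>0)&0x7f = 0x43
lvl signed 4b, MSB=0: value = 4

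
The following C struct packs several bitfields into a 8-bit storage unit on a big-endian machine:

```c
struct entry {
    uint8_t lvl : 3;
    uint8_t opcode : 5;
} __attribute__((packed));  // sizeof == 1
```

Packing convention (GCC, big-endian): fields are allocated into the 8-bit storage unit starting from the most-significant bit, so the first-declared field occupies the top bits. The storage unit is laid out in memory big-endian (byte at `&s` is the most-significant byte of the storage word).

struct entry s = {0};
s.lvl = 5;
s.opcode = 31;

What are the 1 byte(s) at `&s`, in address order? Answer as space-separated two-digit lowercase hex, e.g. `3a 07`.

lvl (3b) val=5 bits=0x5 at bit 5: 0xa0
opcode (5b) val=31 bits=0x1f at bit 0: 0xbf
word = 0xbf → big-endian bytes:
  [0]=0xbf

bf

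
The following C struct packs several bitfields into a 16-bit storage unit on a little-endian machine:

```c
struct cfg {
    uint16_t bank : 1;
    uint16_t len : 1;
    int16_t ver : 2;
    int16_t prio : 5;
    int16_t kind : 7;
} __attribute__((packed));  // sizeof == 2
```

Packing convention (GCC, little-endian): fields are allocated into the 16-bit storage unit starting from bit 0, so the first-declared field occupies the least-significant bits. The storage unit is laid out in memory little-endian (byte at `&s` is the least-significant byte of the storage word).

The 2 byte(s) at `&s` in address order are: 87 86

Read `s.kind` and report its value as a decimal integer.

-61

[0]=0x87 [1]=0x86 (little-endian) → word 0x8687
bank:1 @ bit 0 → (0x8687>>0)&0x1 = 0x1
len:1 @ bit 1 → (0x8687>>1)&0x1 = 0x1
ver:2 @ bit 2 → (0x8687>>2)&0x3 = 0x1
prio:5 @ bit 4 → (0x8687>>4)&0x1f = 0x8
kind:7 @ bit 9 → (0x8687>>9)&0x7f = 0x43  ←
kind signed 7b, MSB=1: 67 - 128 = -61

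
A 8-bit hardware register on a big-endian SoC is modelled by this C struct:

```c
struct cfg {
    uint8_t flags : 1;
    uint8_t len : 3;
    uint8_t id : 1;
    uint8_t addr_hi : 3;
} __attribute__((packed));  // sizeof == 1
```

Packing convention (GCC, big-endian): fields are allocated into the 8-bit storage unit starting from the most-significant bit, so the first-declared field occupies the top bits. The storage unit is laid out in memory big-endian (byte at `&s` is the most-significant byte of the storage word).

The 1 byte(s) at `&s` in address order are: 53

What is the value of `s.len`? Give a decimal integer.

[0]=0x53 (big-endian) → word 0x53
flags [7+:1] = (word>>7) & 0x1 = 0
len [4+:3] = (word>>4) & 0x7 = 5  ←
id [3+:1] = (word>>3) & 0x1 = 0
addr_hi [0+:3] = (word>>0) & 0x7 = 3

5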